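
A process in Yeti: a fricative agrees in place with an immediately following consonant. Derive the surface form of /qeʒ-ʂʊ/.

The rule targets /ʒ/ (voiced postalveolar fricative), which sits before the trigger /ʂ/ (retroflex).
A voiced retroflex fricative is [ʐ], so the surface segment is [ʐ].

[qeʐʂʊ]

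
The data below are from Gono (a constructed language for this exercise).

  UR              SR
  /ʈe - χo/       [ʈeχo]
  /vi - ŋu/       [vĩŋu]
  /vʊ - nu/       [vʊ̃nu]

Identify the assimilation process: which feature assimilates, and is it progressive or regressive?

The vowel /i/ surfaces as nasalised [ĩ] next to the following nasal /ŋ/ — it has acquired the [+nasal] feature of its neighbour.
Likewise in the remaining data: /ʊ/ → [ʊ̃] before /n/ — each time a vowel is nasalised next to a following nasal.
No change occurs in [ʈeχo] because the vowel at the boundary is adjacent to an oral consonant, not a nasal (/e/ next to /χ/).
Because the conditioning nasal is to the right of the vowel that changes, the process is regressive (anticipatory).

regressive nasality assimilation (vowel nasalisation)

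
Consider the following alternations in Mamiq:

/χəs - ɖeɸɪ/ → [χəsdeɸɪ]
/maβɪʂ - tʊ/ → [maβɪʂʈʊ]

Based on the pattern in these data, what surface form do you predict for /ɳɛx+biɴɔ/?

[ɳɛxgiɴɔ]

The data show progressive place assimilation: /ɖ/ → [d] after /s/; /t/ → [ʈ] after /ʂ/. In each pair only place changes, matching the preceding consonant, while manner and voice stay constant.
/b/ is a voiced bilabial stop. The preceding trigger /x/ is velar, so /b/ must become velar as well.
A voiced velar stop is [g], so the surface segment is [g].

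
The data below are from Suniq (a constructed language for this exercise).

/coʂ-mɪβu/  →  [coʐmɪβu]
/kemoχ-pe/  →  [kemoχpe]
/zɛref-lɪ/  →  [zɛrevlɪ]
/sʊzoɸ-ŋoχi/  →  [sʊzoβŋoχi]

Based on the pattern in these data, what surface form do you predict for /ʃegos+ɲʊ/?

The data show regressive voicing assimilation: /ʂ/ → [ʐ] before /m/; /f/ → [v] before /l/; /ɸ/ → [β] before /ŋ/. In each pair only voicing changes, matching the following consonant, while place and manner stay constant.
No alternation appears in [kemoχpe]: there the adjacent consonants already agree in voicing (/χ/ and /p/ are both voiceless), so this form is consistent with the same rule.
/s/ is a voiceless alveolar fricative. The following trigger /ɲ/ is voiced, so /s/ must become voiced as well.
A voiced alveolar fricative is [z], so the surface segment is [z].

[ʃegozɲʊ]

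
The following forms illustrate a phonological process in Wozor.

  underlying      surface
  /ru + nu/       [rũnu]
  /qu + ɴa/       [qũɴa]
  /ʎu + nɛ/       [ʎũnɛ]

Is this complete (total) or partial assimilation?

The vowel /u/ surfaces as nasalised [ũ] next to the following nasal /n/ — it has acquired the [+nasal] feature of its neighbour.
The other form shows the same pattern: /u/ → [ũ] before /ɴ/ — each time a vowel is nasalised next to a following nasal.

partial assimilation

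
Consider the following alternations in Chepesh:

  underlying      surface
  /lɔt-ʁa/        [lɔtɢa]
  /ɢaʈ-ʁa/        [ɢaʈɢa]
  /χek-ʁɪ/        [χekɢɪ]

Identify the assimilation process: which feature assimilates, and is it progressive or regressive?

Comparing underlying and surface forms, /ʁ/ → [ɢ] is the alternation; the neighbouring /t/ is constant.
/ʁ/ is a fricative while /t/ is a stop; the output [ɢ] is a stop, matching the trigger — so the feature that spreads is manner.
Place and voice are unchanged, so the assimilation is partial, not total.
The other alternating forms pattern the same way: /ʁ/ → [ɢ] after /ʈ/ (fricative → stop, matching a stop); /ʁ/ → [ɢ] after /k/ (fricative → stop, matching a stop) — only manner changes, and always toward the preceding segment.
Since the segment that changes follows the conditioning segment, the assimilation is progressive.

progressive manner assimilation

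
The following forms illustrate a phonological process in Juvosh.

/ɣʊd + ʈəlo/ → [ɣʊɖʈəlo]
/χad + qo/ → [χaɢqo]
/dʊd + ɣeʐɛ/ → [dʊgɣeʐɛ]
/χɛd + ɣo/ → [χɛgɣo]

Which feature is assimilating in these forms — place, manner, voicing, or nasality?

Comparing underlying and surface forms, /d/ → [ɖ] is the alternation; the neighbouring /ʈ/ is constant.
/d/ is alveolar while /ʈ/ is retroflex; the output [ɖ] is retroflex, matching the trigger — so the feature that spreads is place.
The same holds elsewhere in the data: /d/ → [ɢ] before /q/ (alveolar → uvular, matching uvular); /d/ → [g] before /ɣ/ (alveolar → velar, matching velar) — only place changes, and always toward the following segment.

place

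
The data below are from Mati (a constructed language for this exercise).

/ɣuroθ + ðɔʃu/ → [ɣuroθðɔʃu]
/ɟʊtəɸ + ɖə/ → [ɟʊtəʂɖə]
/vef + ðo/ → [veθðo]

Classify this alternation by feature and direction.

Underlying /ɸ/ is realised as [ʂ] next to /ɖ/; /ɖ/ itself does not change.
/ɸ/ is bilabial while /ɖ/ is retroflex; the output [ʂ] is retroflex, matching the trigger — so the feature that spreads is place.
Manner and voice are unchanged, so the assimilation is partial, not total.
The other alternating form patterns the same way: /f/ → [θ] before /ð/ (labiodental → dental, matching dental) — only place changes, and always toward the following segment.
No alternation appears in [ɣuroθðɔʃu]: there the adjacent consonants already agree in place (/θ/ and /ð/ are both dental), so this form is consistent with the same rule.
Since the segment that changes precedes the conditioning segment, the assimilation is regressive.

regressive place assimilation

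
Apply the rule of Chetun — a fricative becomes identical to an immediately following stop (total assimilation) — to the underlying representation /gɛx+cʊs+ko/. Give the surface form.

[gɛccʊkko]

/x/ is the segment targeted by the rule; it sits immediately before /c/, so it assimilates completely and surfaces as [c].
At the second juncture, /s/ likewise becomes [k] adjacent to /k/.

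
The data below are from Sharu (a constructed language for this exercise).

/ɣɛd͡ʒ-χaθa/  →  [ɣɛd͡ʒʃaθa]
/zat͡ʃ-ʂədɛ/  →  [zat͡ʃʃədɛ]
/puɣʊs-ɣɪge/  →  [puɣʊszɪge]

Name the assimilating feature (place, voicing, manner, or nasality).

place

Underlying /χ/ is realised as [ʃ] next to /d͡ʒ/; /d͡ʒ/ itself does not change.
The change uvular → postalveolar matches the place of the preceding /d͡ʒ/, identifying this as place assimilation.
The other alternating forms pattern the same way: /ʂ/ → [ʃ] after /t͡ʃ/ (retroflex → postalveolar, matching postalveolar); /ɣ/ → [z] after /s/ (velar → alveolar, matching alveolar) — only place changes, and always toward the preceding segment.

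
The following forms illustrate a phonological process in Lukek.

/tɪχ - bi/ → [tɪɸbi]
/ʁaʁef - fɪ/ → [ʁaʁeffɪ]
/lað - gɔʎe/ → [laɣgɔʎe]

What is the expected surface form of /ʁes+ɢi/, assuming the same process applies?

The data show regressive place assimilation: /χ/ → [ɸ] before /b/; /ð/ → [ɣ] before /g/. In each pair only place changes, matching the following consonant, while manner and voice stay constant.
Nothing changes in [ʁaʁeffɪ]: there the adjacent consonants already agree in place (/f/ and /f/ are both labiodental), so this form is consistent with the same rule.
The rule targets /s/ (voiceless alveolar fricative), which sits before the trigger /ɢ/ (uvular).
Changing only its place to uvular gives [χ] — the voiceless uvular fricative.

[ʁeχɢi]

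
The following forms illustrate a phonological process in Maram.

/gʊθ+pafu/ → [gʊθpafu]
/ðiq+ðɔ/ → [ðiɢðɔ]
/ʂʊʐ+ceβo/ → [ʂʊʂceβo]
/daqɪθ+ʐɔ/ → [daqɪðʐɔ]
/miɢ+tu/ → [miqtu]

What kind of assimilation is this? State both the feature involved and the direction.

regressive voicing assimilation

Comparing underlying and surface forms, /q/ → [ɢ] is the alternation; the neighbouring /ð/ is constant.
The change voiceless → voiced matches the voicing of the following /ð/, identifying this as voicing assimilation.
Place and manner are unchanged, so the assimilation is partial, not total.
The other alternating forms pattern the same way: /ʐ/ → [ʂ] before /c/ (voiced → voiceless, matching voiceless); /θ/ → [ð] before /ʐ/ (voiceless → voiced, matching voiced); /ɢ/ → [q] before /t/ (voiced → voiceless, matching voiceless) — only voicing changes, and always toward the following segment.
No alternation appears in [gʊθpafu]: there the adjacent consonants already agree in voicing (/θ/ and /p/ are both voiceless), so this form is consistent with the same rule.
The trigger is the following segment, so the direction is regressive (anticipatory).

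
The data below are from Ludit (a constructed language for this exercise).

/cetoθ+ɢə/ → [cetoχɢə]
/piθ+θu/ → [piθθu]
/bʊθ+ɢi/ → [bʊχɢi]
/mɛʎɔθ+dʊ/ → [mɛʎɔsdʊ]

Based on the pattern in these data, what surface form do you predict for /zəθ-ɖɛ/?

[zəʂɖɛ]

The data show regressive place assimilation: /θ/ → [χ] before /ɢ/; /θ/ → [s] before /d/. In each pair only place changes, matching the following consonant, while manner and voice stay constant.
Nothing changes in [piθθu]: there the adjacent consonants already agree in place (/θ/ and /θ/ are both dental), so this form is consistent with the same rule.
/θ/ is a voiceless dental fricative. The following trigger /ɖ/ is retroflex, so /θ/ must become retroflex as well.
Changing only its place to retroflex gives [ʂ] — the voiceless retroflex fricative.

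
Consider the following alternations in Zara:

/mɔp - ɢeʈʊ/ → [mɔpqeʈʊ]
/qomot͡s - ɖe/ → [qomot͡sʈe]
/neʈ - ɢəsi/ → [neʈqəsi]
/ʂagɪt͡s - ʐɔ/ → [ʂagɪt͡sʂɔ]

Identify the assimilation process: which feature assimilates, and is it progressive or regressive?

progressive voicing assimilation

Underlying /ɢ/ is realised as [q] next to /p/; /p/ itself does not change.
The change voiced → voiceless matches the voicing of the preceding /p/, identifying this as voicing assimilation.
Place and manner are unchanged, so the assimilation is partial, not total.
Checking the remaining alternations: /ɖ/ → [ʈ] after /t͡s/ (voiced → voiceless, matching voiceless); /ɢ/ → [q] after /ʈ/ (voiced → voiceless, matching voiceless); /ʐ/ → [ʂ] after /t͡s/ (voiced → voiceless, matching voiceless) — only voicing changes, and always toward the preceding segment.
The trigger is the preceding segment, so the direction is progressive (perseverative).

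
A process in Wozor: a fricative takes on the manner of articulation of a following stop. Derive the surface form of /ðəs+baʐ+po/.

/s/ is a voiceless alveolar fricative. The following trigger /b/ is a stop, so /s/ must become a stop as well.
Changing only its manner to stop gives [t] — the voiceless alveolar stop.
At the second juncture, /ʐ/ likewise becomes [ɖ] adjacent to /p/.

[ðətbaɖpo]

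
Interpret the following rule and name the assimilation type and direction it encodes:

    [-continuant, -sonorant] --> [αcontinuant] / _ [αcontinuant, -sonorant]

regressive manner assimilation

The shared variable α links the value of [continuant] on the target to that of the neighbouring obstruent. [continuant] distinguishes stops from fricatives — a manner-of-articulation feature — so this is manner assimilation.
The conditioning segment sits to the right of the focus bar, meaning the trigger follows the segment that changes — regressive assimilation.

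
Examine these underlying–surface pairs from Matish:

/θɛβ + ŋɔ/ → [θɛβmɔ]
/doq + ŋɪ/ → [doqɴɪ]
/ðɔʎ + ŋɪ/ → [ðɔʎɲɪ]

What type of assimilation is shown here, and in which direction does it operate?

progressive place assimilation

The segment that alternates is /ŋ/, which surfaces as [m] when adjacent to /β/.
/ŋ/ is velar while /β/ is bilabial; the output [m] is bilabial, matching the trigger — so the feature that spreads is place.
Manner and voice are unchanged, so the assimilation is partial, not total.
The same holds elsewhere in the data: /ŋ/ → [ɴ] after /q/ (velar → uvular, matching uvular); /ŋ/ → [ɲ] after /ʎ/ (velar → palatal, matching palatal) — only place changes, and always toward the preceding segment.
Since the segment that changes follows the conditioning segment, the assimilation is progressive.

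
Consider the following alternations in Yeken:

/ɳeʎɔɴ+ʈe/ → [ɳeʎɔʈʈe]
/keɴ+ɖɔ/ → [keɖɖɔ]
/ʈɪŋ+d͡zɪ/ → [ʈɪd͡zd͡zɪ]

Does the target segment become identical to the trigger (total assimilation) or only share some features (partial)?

total assimilation

The segment that alternates is /ɴ/, which surfaces as [ʈ] when adjacent to /ʈ/.
The output [ʈ] is identical to the trigger /ʈ/ — every feature (place, manner, voicing) has been copied — so this is total assimilation.
The remaining alternations confirm this: /ɴ/ → [ɖ] before /ɖ/; /ŋ/ → [d͡z] before /d͡z/ — in each case the output is a copy of the following consonant.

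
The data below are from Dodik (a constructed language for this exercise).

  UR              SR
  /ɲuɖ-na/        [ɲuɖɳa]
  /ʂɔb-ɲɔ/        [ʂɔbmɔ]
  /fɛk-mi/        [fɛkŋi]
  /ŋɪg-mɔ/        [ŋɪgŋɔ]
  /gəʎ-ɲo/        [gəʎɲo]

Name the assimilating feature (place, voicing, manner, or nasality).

Comparing underlying and surface forms, /n/ → [ɳ] is the alternation; the neighbouring /ɖ/ is constant.
/n/ is alveolar while /ɖ/ is retroflex; the output [ɳ] is retroflex, matching the trigger — so the feature that spreads is place.
The same holds elsewhere in the data: /ɲ/ → [m] after /b/ (palatal → bilabial, matching bilabial); /m/ → [ŋ] after /k/ (bilabial → velar, matching velar); /m/ → [ŋ] after /g/ (bilabial → velar, matching velar) — only place changes, and always toward the preceding segment.
Nothing changes in [gəʎɲo]: there the adjacent consonants already agree in place (/ɲ/ and /ʎ/ are both palatal), so this form is consistent with the same rule.

place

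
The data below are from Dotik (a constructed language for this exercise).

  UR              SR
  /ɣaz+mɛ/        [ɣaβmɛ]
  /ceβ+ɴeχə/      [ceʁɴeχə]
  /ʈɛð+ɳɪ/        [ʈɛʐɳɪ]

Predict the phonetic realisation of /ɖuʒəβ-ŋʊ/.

[ɖuʒəɣŋʊ]

The data show regressive place assimilation: /z/ → [β] before /m/; /β/ → [ʁ] before /ɴ/; /ð/ → [ʐ] before /ɳ/. In each pair only place changes, matching the following consonant, while manner and voice stay constant.
The rule targets /β/ (voiced bilabial fricative), which sits before the trigger /ŋ/ (velar).
A voiced velar fricative is [ɣ], so the surface segment is [ɣ].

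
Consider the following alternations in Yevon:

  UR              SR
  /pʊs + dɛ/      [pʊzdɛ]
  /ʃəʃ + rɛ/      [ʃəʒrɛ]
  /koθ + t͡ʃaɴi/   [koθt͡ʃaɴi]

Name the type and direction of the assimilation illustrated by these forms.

Comparing underlying and surface forms, /s/ → [z] is the alternation; the neighbouring /d/ is constant.
The change voiceless → voiced matches the voicing of the following /d/, identifying this as voicing assimilation.
Place and manner are unchanged, so the assimilation is partial, not total.
The other alternating form patterns the same way: /ʃ/ → [ʒ] before /r/ (voiceless → voiced, matching voiced) — only voicing changes, and always toward the following segment.
Nothing changes in [koθt͡ʃaɴi]: there the adjacent consonants already agree in voicing (/θ/ and /t͡ʃ/ are both voiceless), so this form is consistent with the same rule.
The trigger is the following segment, so the direction is regressive (anticipatory).

regressive voicing assimilation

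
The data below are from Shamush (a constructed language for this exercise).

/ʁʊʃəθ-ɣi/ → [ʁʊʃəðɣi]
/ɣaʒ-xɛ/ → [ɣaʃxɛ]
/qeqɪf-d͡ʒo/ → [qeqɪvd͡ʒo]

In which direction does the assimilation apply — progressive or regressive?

Comparing underlying and surface forms, /θ/ → [ð] is the alternation; the neighbouring /ɣ/ is constant.
/θ/ is voiceless while /ɣ/ is voiced; the output [ð] is voiced, matching the trigger — so the feature that spreads is voicing.
Checking the remaining alternations: /ʒ/ → [ʃ] before /x/ (voiced → voiceless, matching voiceless); /f/ → [v] before /d͡ʒ/ (voiceless → voiced, matching voiced) — only voicing changes, and always toward the following segment.
The trigger is the following segment, so the direction is regressive (anticipatory).

regressive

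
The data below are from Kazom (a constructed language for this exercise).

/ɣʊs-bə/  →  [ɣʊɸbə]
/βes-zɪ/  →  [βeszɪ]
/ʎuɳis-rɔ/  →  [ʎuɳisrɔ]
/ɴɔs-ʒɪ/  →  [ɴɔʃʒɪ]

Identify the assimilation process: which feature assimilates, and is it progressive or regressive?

regressive place assimilation

Underlying /s/ is realised as [ɸ] next to /b/; /b/ itself does not change.
The change alveolar → bilabial matches the place of the following /b/, identifying this as place assimilation.
Manner and voice are unchanged, so the assimilation is partial, not total.
The other alternating form patterns the same way: /s/ → [ʃ] before /ʒ/ (alveolar → postalveolar, matching postalveolar) — only place changes, and always toward the following segment.
Nothing changes in [βeszɪ], [ʎuɳisrɔ]: there the adjacent consonants already agree in place (/s/ and /z/ are both alveolar; /s/ and /r/ are both alveolar), so these forms are consistent with the same rule.
The trigger is the following segment, so the direction is regressive (anticipatory).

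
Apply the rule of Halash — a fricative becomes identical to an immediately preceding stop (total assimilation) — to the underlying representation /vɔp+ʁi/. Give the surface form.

/ʁ/ is the segment targeted by the rule; it sits immediately after /p/, so it assimilates completely and surfaces as [p].

[vɔppi]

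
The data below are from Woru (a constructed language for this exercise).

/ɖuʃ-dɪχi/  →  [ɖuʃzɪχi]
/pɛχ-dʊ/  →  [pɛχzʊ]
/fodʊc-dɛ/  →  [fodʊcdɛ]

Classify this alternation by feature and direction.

Comparing underlying and surface forms, /d/ → [z] is the alternation; the neighbouring /ʃ/ is constant.
/d/ is a stop while /ʃ/ is a fricative; the output [z] is a fricative, matching the trigger — so the feature that spreads is manner.
Place and voice are unchanged, so the assimilation is partial, not total.
The other alternating form patterns the same way: /d/ → [z] after /χ/ (stop → fricative, matching a fricative) — only manner changes, and always toward the preceding segment.
No alternation appears in [fodʊcdɛ]: there the adjacent consonants already agree in manner (/d/ and /c/ are both stops), so this form is consistent with the same rule.
The trigger is the preceding segment, so the direction is progressive (perseverative).

progressive manner assimilation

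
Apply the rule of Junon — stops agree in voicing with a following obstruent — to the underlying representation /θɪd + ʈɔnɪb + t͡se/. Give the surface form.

[θɪtʈɔnɪpt͡se]

/d/ is a voiced alveolar stop. The following trigger /ʈ/ is voiceless, so /d/ must become voiceless as well.
The voiceless alveolar stop is [t], so /d/ → [t].
At the second juncture, /b/ likewise becomes [p] adjacent to /t͡s/.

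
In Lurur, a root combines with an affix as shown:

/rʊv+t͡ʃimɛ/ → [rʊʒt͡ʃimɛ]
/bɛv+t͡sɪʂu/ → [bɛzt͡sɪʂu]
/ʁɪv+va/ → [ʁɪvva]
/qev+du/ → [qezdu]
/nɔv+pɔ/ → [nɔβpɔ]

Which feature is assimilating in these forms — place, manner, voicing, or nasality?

place

Comparing underlying and surface forms, /v/ → [ʒ] is the alternation; the neighbouring /t͡ʃ/ is constant.
The change labiodental → postalveolar matches the place of the following /t͡ʃ/, identifying this as place assimilation.
Checking the remaining alternations: /v/ → [z] before /t͡s/ (labiodental → alveolar, matching alveolar); /v/ → [z] before /d/ (labiodental → alveolar, matching alveolar); /v/ → [β] before /p/ (labiodental → bilabial, matching bilabial) — only place changes, and always toward the following segment.
No alternation appears in [ʁɪvva]: there the adjacent consonants already agree in place (/v/ and /v/ are both labiodental), so this form is consistent with the same rule.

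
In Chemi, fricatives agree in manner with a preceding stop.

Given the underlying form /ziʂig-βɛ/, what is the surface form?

/β/ is a voiced bilabial fricative. The preceding trigger /g/ is a stop, so /β/ must become a stop as well.
A voiced bilabial stop is [b], so the surface segment is [b].

[ziʂigbɛ]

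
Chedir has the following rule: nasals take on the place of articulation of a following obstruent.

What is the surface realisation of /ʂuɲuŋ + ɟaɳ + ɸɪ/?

The rule targets /ŋ/ (voiced velar nasal), which sits before the trigger /ɟ/ (palatal).
A voiced palatal nasal is [ɲ], so the surface segment is [ɲ].
The same rule applies at the second boundary: /ɳ/ → [m] next to /ɸ/.

[ʂuɲuɲɟamɸɪ]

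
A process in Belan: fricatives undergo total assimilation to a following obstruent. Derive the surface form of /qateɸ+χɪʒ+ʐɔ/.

/ɸ/ is the segment targeted by the rule; it sits immediately before /χ/, so it assimilates completely and surfaces as [χ].
At the second juncture, /ʒ/ likewise becomes [ʐ] adjacent to /ʐ/.

[qateχχɪʐʐɔ]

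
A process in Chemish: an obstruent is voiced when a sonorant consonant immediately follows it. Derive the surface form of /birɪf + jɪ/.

[birɪvjɪ]

/f/ is a voiceless labiodental fricative. The following trigger /j/ is voiced, so /f/ must become voiced as well.
The voiced labiodental fricative is [v], so /f/ → [v].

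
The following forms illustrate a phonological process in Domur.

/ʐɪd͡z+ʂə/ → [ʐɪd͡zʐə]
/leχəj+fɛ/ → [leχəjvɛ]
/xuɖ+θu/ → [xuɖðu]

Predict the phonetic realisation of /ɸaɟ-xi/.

[ɸaɟɣi]

The data show progressive voicing assimilation: /ʂ/ → [ʐ] after /d͡z/; /f/ → [v] after /j/; /θ/ → [ð] after /ɖ/. In each pair only voicing changes, matching the preceding consonant, while place and manner stay constant.
The rule targets /x/ (voiceless velar fricative), which sits after the trigger /ɟ/ (voiced).
The voiced velar fricative is [ɣ], so /x/ → [ɣ].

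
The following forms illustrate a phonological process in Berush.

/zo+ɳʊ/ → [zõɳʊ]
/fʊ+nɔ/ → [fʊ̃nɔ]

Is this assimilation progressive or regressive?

regressive

The vowel /o/ surfaces as nasalised [õ] next to the following nasal /ɳ/ — it has acquired the [+nasal] feature of its neighbour.
The other form shows the same pattern: /ʊ/ → [ʊ̃] before /n/ — each time a vowel is nasalised next to a following nasal.
Because the conditioning nasal is to the right of the vowel that changes, the process is regressive (anticipatory).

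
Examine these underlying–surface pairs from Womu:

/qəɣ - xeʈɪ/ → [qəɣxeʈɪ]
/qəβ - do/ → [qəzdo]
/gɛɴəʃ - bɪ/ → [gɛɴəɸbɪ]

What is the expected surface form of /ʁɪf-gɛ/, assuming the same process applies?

[ʁɪxgɛ]

The data show regressive place assimilation: /β/ → [z] before /d/; /ʃ/ → [ɸ] before /b/. In each pair only place changes, matching the following consonant, while manner and voice stay constant.
No alternation appears in [qəɣxeʈɪ]: there the adjacent consonants already agree in place (/ɣ/ and /x/ are both velar), so this form is consistent with the same rule.
/f/ is a voiceless labiodental fricative. The following trigger /g/ is velar, so /f/ must become velar as well.
A voiceless velar fricative is [x], so the surface segment is [x].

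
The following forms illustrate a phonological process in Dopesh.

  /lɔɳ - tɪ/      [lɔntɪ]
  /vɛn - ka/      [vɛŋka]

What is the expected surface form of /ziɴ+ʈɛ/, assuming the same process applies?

The data show regressive place assimilation: /ɳ/ → [n] before /t/; /n/ → [ŋ] before /k/. In each pair only place changes, matching the following consonant, while manner and voice stay constant.
The rule targets /ɴ/ (voiced uvular nasal), which sits before the trigger /ʈ/ (retroflex).
A voiced retroflex nasal is [ɳ], so the surface segment is [ɳ].

[ziɳʈɛ]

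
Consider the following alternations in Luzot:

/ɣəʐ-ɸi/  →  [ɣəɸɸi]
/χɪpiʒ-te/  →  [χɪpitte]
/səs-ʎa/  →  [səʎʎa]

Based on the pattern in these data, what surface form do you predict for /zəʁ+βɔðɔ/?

The data show regressive total assimilation (/ʐ/ → [ɸ] before /ɸ/; /ʒ/ → [t] before /t/; /s/ → [ʎ] before /ʎ/): in every case the target segment becomes identical to its following neighbour, copying more than a single feature.
/ʁ/ is the segment targeted by the rule; it sits immediately before /β/, so it assimilates completely and surfaces as [β].

[zəββɔðɔ]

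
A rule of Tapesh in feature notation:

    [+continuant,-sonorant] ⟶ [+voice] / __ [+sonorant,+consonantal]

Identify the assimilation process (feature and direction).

regressive voicing assimilation

The structural change is [+voice], and the conditioning segment [+sonorant,+consonantal] (a sonorant consonant) is itself voiced, so the target comes to share the voicing of its neighbour — voicing assimilation.
Since the environment is written after the underscore, the trigger follows the target; the direction is regressive.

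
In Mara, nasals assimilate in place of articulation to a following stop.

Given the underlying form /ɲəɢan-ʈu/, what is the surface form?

[ɲəɢaɳʈu]

/n/ is a voiced alveolar nasal. The following trigger /ʈ/ is retroflex, so /n/ must become retroflex as well.
The voiced retroflex nasal is [ɳ], so /n/ → [ɳ].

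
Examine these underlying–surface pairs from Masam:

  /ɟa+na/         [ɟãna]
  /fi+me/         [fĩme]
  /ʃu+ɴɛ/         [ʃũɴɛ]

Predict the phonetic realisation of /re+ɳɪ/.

[rẽɳɪ]

The data show regressive nasality assimilation (vowel nasalisation): /a/ → [ã] before /n/; /i/ → [ĩ] before /m/; /u/ → [ũ] before /ɴ/ — a vowel is nasalised by an immediately following nasal consonant.
The vowel /e/ is adjacent to the following nasal /ɳ/, so it acquires [+nasal] and surfaces as [ẽ].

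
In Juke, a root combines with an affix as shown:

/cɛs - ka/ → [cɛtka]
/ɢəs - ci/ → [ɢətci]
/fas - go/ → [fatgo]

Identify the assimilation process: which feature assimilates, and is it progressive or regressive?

regressive manner assimilation

Comparing underlying and surface forms, /s/ → [t] is the alternation; the neighbouring /k/ is constant.
The change fricative → stop matches the manner of the following /k/, identifying this as manner assimilation.
Place and voice are unchanged, so the assimilation is partial, not total.
Checking the remaining alternations: /s/ → [t] before /c/ (fricative → stop, matching a stop); /s/ → [t] before /g/ (fricative → stop, matching a stop) — only manner changes, and always toward the following segment.
The trigger is the following segment, so the direction is regressive (anticipatory).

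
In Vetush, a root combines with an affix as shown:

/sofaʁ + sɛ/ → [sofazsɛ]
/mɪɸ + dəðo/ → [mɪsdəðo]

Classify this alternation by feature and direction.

regressive place assimilation

Underlying /ʁ/ is realised as [z] next to /s/; /s/ itself does not change.
/ʁ/ is uvular while /s/ is alveolar; the output [z] is alveolar, matching the trigger — so the feature that spreads is place.
Manner and voice are unchanged, so the assimilation is partial, not total.
Checking the remaining alternation: /ɸ/ → [s] before /d/ (bilabial → alveolar, matching alveolar) — only place changes, and always toward the following segment.
The trigger is the following segment, so the direction is regressive (anticipatory).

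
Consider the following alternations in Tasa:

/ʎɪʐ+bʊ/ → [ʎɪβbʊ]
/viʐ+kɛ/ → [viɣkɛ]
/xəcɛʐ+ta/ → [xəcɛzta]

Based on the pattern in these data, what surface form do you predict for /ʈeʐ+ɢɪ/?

The data show regressive place assimilation: /ʐ/ → [β] before /b/; /ʐ/ → [ɣ] before /k/; /ʐ/ → [z] before /t/. In each pair only place changes, matching the following consonant, while manner and voice stay constant.
The rule targets /ʐ/ (voiced retroflex fricative), which sits before the trigger /ɢ/ (uvular).
The voiced uvular fricative is [ʁ], so /ʐ/ → [ʁ].

[ʈeʁɢɪ]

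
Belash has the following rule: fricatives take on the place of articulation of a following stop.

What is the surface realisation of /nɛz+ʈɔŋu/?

/z/ is a voiced alveolar fricative. The following trigger /ʈ/ is retroflex, so /z/ must become retroflex as well.
A voiced retroflex fricative is [ʐ], so the surface segment is [ʐ].

[nɛʐʈɔŋu]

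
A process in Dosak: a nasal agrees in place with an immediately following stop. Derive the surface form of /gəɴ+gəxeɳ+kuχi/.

[gəŋgəxeŋkuχi]

The rule targets /ɴ/ (voiced uvular nasal), which sits before the trigger /g/ (velar).
A voiced velar nasal is [ŋ], so the surface segment is [ŋ].
The same rule applies at the second boundary: /ɳ/ → [ŋ] next to /k/.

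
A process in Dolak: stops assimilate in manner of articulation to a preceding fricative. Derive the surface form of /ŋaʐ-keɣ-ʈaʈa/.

[ŋaʐxeɣʂaʈa]

/k/ is a voiceless velar stop. The preceding trigger /ʐ/ is a fricative, so /k/ must become a fricative as well.
A voiceless velar fricative is [x], so the surface segment is [x].
The same rule applies at the second boundary: /ʈ/ → [ʂ] next to /ɣ/.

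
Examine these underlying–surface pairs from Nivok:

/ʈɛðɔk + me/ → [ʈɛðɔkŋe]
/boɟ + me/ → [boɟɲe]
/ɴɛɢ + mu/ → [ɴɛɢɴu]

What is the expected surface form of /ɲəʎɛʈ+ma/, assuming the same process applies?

[ɲəʎɛʈɳa]

The data show progressive place assimilation: /m/ → [ŋ] after /k/; /m/ → [ɲ] after /ɟ/; /m/ → [ɴ] after /ɢ/. In each pair only place changes, matching the preceding consonant, while manner and voice stay constant.
The rule targets /m/ (voiced bilabial nasal), which sits after the trigger /ʈ/ (retroflex).
The voiced retroflex nasal is [ɳ], so /m/ → [ɳ].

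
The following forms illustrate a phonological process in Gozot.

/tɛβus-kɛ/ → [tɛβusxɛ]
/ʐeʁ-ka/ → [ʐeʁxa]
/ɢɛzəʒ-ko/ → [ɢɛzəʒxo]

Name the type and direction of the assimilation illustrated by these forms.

Comparing underlying and surface forms, /k/ → [x] is the alternation; the neighbouring /s/ is constant.
/k/ is a stop while /s/ is a fricative; the output [x] is a fricative, matching the trigger — so the feature that spreads is manner.
Place and voice are unchanged, so the assimilation is partial, not total.
Checking the remaining alternations: /k/ → [x] after /ʁ/ (stop → fricative, matching a fricative); /k/ → [x] after /ʒ/ (stop → fricative, matching a fricative) — only manner changes, and always toward the preceding segment.
The trigger is the preceding segment, so the direction is progressive (perseverative).

progressive manner assimilation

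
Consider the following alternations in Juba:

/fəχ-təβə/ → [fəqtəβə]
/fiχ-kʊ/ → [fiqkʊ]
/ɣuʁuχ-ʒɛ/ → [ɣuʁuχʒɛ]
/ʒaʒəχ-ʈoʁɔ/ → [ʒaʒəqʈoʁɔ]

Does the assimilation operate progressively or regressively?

regressive

The segment that alternates is /χ/, which surfaces as [q] when adjacent to /t/.
/χ/ is a fricative while /t/ is a stop; the output [q] is a stop, matching the trigger — so the feature that spreads is manner.
Checking the remaining alternations: /χ/ → [q] before /k/ (fricative → stop, matching a stop); /χ/ → [q] before /ʈ/ (fricative → stop, matching a stop) — only manner changes, and always toward the following segment.
Nothing changes in [ɣuʁuχʒɛ]: there the adjacent consonants already agree in manner (/χ/ and /ʒ/ are both fricatives), so this form is consistent with the same rule.
The trigger is the following segment, so the direction is regressive (anticipatory).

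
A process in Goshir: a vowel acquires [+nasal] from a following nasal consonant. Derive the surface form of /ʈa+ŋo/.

The vowel /a/ is adjacent to the following nasal /ŋ/, so it acquires [+nasal] and surfaces as [ã].

[ʈãŋo]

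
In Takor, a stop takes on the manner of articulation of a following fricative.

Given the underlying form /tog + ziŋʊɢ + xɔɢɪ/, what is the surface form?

[toɣziŋʊʁxɔɢɪ]

/g/ is a voiced velar stop. The following trigger /z/ is a fricative, so /g/ must become a fricative as well.
Changing only its manner to fricative gives [ɣ] — the voiced velar fricative.
The same rule applies at the second boundary: /ɢ/ → [ʁ] next to /x/.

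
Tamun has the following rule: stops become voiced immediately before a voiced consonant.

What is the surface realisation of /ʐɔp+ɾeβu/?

[ʐɔbɾeβu]

/p/ is a voiceless bilabial stop. The following trigger /ɾ/ is voiced, so /p/ must become voiced as well.
Changing only its voicing to voiced gives [b] — the voiced bilabial stop.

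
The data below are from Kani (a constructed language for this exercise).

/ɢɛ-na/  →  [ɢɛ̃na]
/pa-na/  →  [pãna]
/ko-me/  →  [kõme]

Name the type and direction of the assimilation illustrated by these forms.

regressive nasality assimilation (vowel nasalisation)

The vowel /ɛ/ surfaces as nasalised [ɛ̃] next to the following nasal /n/ — it has acquired the [+nasal] feature of its neighbour.
The other forms show the same pattern: /a/ → [ã] before /n/; /o/ → [õ] before /m/ — each time a vowel is nasalised next to a following nasal.
Because the conditioning nasal is to the right of the vowel that changes, the process is regressive (anticipatory).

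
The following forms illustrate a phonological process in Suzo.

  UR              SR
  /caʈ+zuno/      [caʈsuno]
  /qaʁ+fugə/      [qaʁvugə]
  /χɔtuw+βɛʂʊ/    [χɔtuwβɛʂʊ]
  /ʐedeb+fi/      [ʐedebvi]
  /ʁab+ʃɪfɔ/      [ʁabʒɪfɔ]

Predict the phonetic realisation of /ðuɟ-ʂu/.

[ðuɟʐu]

The data show progressive voicing assimilation: /z/ → [s] after /ʈ/; /f/ → [v] after /ʁ/; /f/ → [v] after /b/; /ʃ/ → [ʒ] after /b/. In each pair only voicing changes, matching the preceding consonant, while place and manner stay constant.
Nothing changes in [χɔtuwβɛʂʊ]: there the adjacent consonants already agree in voicing (/β/ and /w/ are both voiced), so this form is consistent with the same rule.
/ʂ/ is a voiceless retroflex fricative. The preceding trigger /ɟ/ is voiced, so /ʂ/ must become voiced as well.
A voiced retroflex fricative is [ʐ], so the surface segment is [ʐ].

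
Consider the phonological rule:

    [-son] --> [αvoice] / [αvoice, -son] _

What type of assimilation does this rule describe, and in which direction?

The shared variable α links the value of [voice] on the target to the same value on the neighbouring segment, so voicing is the feature that assimilates.
Since the environment is written before the underscore, the trigger precedes the target; the direction is progressive.

progressive voicing assimilation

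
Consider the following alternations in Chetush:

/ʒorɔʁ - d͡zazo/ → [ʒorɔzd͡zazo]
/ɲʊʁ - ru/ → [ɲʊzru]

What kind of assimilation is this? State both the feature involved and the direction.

regressive place assimilation

Underlying /ʁ/ is realised as [z] next to /d͡z/; /d͡z/ itself does not change.
The change uvular → alveolar matches the place of the following /d͡z/, identifying this as place assimilation.
Manner and voice are unchanged, so the assimilation is partial, not total.
The other alternating form patterns the same way: /ʁ/ → [z] before /r/ (uvular → alveolar, matching alveolar) — only place changes, and always toward the following segment.
The trigger is the following segment, so the direction is regressive (anticipatory).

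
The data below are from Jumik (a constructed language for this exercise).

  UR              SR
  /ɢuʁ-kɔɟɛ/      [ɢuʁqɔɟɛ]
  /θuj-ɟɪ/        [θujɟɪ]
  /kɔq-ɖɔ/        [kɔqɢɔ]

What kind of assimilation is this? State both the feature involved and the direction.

progressive place assimilation

Underlying /k/ is realised as [q] next to /ʁ/; /ʁ/ itself does not change.
/k/ is velar while /ʁ/ is uvular; the output [q] is uvular, matching the trigger — so the feature that spreads is place.
Manner and voice are unchanged, so the assimilation is partial, not total.
The same holds elsewhere in the data: /ɖ/ → [ɢ] after /q/ (retroflex → uvular, matching uvular) — only place changes, and always toward the preceding segment.
No alternation appears in [θujɟɪ]: there the adjacent consonants already agree in place (/ɟ/ and /j/ are both palatal), so this form is consistent with the same rule.
The trigger is the preceding segment, so the direction is progressive (perseverative).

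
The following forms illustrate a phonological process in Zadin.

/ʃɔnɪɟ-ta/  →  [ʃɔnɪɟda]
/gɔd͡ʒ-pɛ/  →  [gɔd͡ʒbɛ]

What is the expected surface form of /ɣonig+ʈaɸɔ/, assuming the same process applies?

The data show progressive voicing assimilation: /t/ → [d] after /ɟ/; /p/ → [b] after /d͡ʒ/. In each pair only voicing changes, matching the preceding consonant, while place and manner stay constant.
The rule targets /ʈ/ (voiceless retroflex stop), which sits after the trigger /g/ (voiced).
Changing only its voicing to voiced gives [ɖ] — the voiced retroflex stop.

[ɣonigɖaɸɔ]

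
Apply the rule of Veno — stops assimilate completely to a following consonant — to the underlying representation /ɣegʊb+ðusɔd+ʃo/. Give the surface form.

[ɣegʊððusɔʃʃo]

/b/ is the segment targeted by the rule; it sits immediately before /ð/, so it assimilates completely and surfaces as [ð].
At the second juncture, /d/ likewise becomes [ʃ] adjacent to /ʃ/.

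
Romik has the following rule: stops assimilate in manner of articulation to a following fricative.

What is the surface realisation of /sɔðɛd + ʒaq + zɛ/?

[sɔðɛzʒaχzɛ]

The rule targets /d/ (voiced alveolar stop), which sits before the trigger /ʒ/ (fricative).
Changing only its manner to fricative gives [z] — the voiced alveolar fricative.
At the second juncture, /q/ likewise becomes [χ] adjacent to /z/.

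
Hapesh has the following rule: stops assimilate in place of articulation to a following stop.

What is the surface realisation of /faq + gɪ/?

[fakgɪ]

The rule targets /q/ (voiceless uvular stop), which sits before the trigger /g/ (velar).
Changing only its place to velar gives [k] — the voiceless velar stop.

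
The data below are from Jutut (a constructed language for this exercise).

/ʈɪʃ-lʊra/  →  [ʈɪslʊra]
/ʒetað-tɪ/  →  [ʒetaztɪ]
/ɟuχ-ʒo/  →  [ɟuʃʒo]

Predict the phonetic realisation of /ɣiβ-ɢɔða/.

[ɣiʁɢɔða]

The data show regressive place assimilation: /ʃ/ → [s] before /l/; /ð/ → [z] before /t/; /χ/ → [ʃ] before /ʒ/. In each pair only place changes, matching the following consonant, while manner and voice stay constant.
/β/ is a voiced bilabial fricative. The following trigger /ɢ/ is uvular, so /β/ must become uvular as well.
Changing only its place to uvular gives [ʁ] — the voiced uvular fricative.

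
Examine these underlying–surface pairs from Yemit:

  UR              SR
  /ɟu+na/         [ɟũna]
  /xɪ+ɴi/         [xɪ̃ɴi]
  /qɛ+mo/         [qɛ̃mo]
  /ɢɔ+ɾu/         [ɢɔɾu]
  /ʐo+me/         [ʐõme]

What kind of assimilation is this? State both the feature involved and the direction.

The vowel /u/ surfaces as nasalised [ũ] next to the following nasal /n/ — it has acquired the [+nasal] feature of its neighbour.
The other forms show the same pattern: /ɪ/ → [ɪ̃] before /ɴ/; /ɛ/ → [ɛ̃] before /m/; /o/ → [õ] before /m/ — each time a vowel is nasalised next to a following nasal.
No change occurs in [ɢɔɾu] because the vowel at the boundary is adjacent to an oral consonant, not a nasal (/ɔ/ next to /ɾ/).
Because the conditioning nasal is to the right of the vowel that changes, the process is regressive (anticipatory).

regressive nasality assimilation (vowel nasalisation)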